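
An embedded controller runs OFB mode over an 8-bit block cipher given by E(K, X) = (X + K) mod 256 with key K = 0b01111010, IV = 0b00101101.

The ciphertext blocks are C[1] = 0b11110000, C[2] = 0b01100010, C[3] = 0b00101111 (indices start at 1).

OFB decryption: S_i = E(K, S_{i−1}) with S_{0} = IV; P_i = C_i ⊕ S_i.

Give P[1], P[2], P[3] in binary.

P[1]: S = E(K, 0b00101101) = 0b10100111; 0b11110000 ⊕ 0b10100111 = 0b01010111.
P[2]: S = E(K, 0b10100111) = 0b00100001; 0b01100010 ⊕ 0b00100001 = 0b01000011.
P[3]: S = E(K, 0b00100001) = 0b10011011; 0b00101111 ⊕ 0b10011011 = 0b10110100.

P[1] = 0b01010111, P[2] = 0b01000011, P[3] = 0b10110100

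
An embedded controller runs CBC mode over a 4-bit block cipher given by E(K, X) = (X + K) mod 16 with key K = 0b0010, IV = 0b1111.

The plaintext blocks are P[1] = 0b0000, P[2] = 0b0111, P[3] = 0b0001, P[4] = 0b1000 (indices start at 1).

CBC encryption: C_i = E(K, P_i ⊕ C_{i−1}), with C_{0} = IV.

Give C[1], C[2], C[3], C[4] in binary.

C[1]: P[1] ⊕ 0b1111 = 0b1111; E(K, 0b1111) = 0b0001.
C[2]: P[2] ⊕ 0b0001 = 0b0110; E(K, 0b0110) = 0b1000.
C[3]: P[3] ⊕ 0b1000 = 0b1001; E(K, 0b1001) = 0b1011.
C[4]: P[4] ⊕ 0b1011 = 0b0011; E(K, 0b0011) = 0b0101.

C[1] = 0b0001, C[2] = 0b1000, C[3] = 0b1011, C[4] = 0b0101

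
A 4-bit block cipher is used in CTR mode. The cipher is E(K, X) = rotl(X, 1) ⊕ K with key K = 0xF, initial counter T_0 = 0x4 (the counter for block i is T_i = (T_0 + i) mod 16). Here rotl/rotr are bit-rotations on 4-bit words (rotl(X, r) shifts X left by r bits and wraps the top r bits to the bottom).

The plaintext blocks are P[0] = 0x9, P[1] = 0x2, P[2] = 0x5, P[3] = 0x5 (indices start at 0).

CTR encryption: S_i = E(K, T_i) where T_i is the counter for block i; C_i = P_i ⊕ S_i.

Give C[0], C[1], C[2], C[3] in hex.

C[0]: T = 0x4, S = E(K, T) = 0x7; 0x9 ⊕ 0x7 = 0xE.
C[1]: T = 0x5, S = E(K, T) = 0x5; 0x2 ⊕ 0x5 = 0x7.
C[2]: T = 0x6, S = E(K, T) = 0x3; 0x5 ⊕ 0x3 = 0x6.
C[3]: T = 0x7, S = E(K, T) = 0x1; 0x5 ⊕ 0x1 = 0x4.

C[0] = 0xE, C[1] = 0x7, C[2] = 0x6, C[3] = 0x4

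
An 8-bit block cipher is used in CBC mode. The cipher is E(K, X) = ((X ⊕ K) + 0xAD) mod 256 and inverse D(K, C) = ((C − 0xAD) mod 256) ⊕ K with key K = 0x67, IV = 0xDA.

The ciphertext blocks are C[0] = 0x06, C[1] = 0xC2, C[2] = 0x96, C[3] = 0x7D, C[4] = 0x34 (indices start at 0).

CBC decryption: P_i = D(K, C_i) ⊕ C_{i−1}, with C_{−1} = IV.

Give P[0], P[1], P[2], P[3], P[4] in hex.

P[0] = 0xE4, P[1] = 0x74, P[2] = 0x4C, P[3] = 0x21, P[4] = 0x9D

P[0]: D(K, 0x06) = 0x3E; 0x3E ⊕ 0xDA = 0xE4.
P[1]: D(K, 0xC2) = 0x72; 0x72 ⊕ 0x06 = 0x74.
P[2]: D(K, 0x96) = 0x8E; 0x8E ⊕ 0xC2 = 0x4C.
P[3]: D(K, 0x7D) = 0xB7; 0xB7 ⊕ 0x96 = 0x21.
P[4]: D(K, 0x34) = 0xE0; 0xE0 ⊕ 0x7D = 0x9D.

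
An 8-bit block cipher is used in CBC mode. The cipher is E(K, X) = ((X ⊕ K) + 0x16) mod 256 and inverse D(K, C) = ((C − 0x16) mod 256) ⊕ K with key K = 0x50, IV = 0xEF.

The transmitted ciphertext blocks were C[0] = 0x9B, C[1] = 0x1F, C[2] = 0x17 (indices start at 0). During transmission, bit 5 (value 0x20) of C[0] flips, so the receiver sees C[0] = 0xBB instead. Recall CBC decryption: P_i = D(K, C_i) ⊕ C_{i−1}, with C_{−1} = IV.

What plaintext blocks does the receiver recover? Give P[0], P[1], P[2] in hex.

P[0] = 0x1A, P[1] = 0xE2, P[2] = 0x4E

Only C[0] changed, to 0xBB. In CBC, a change in C_i garbles P_i and flips the same bit in P_{i+1}. Decrypting the received ciphertext:
P[0]: D(K, 0xBB) = 0xF5; 0xF5 ⊕ 0xEF = 0x1A.
P[1]: D(K, 0x1F) = 0x59; 0x59 ⊕ 0xBB = 0xE2.
P[2]: D(K, 0x17) = 0x51; 0x51 ⊕ 0x1F = 0x4E.
Blocks that differ from the original plaintext: P[0], P[1].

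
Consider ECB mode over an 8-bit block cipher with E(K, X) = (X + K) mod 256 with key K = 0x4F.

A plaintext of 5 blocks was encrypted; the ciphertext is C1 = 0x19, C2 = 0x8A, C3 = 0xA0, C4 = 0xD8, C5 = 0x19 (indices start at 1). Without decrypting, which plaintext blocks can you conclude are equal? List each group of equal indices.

ECB encrypts each block independently with the same key, so equal ciphertext blocks imply equal plaintext blocks.
C1 = C5 = 0x19, so P1 = P5.

P1 = P5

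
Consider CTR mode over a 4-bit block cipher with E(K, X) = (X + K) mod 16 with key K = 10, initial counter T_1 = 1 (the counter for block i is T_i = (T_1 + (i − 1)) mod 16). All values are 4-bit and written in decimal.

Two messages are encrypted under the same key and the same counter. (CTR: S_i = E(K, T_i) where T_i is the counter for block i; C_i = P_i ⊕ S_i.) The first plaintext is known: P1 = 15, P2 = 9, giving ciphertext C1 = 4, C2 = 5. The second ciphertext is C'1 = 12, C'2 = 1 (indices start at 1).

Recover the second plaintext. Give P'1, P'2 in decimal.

In CTR with a reused counter, both messages share the same keystream S_i, so C_i ⊕ C'_i = P_i ⊕ P'_i and thus P'_i = P_i ⊕ C_i ⊕ C'_i.
P'1: 15 ⊕ 4 ⊕ 12 = 7.
P'2: 9 ⊕ 5 ⊕ 1 = 13.

P'1 = 7, P'2 = 13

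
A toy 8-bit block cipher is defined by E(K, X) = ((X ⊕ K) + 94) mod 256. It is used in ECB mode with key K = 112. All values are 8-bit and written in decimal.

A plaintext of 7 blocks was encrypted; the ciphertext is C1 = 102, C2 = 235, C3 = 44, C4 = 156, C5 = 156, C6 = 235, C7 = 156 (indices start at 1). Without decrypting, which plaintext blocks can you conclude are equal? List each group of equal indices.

ECB encrypts each block independently with the same key, so equal ciphertext blocks imply equal plaintext blocks.
C2 = C6 = 235, so P2 = P6.
C4 = C5 = C7 = 156, so P4 = P5 = P7.

P2 = P6; P4 = P5 = P7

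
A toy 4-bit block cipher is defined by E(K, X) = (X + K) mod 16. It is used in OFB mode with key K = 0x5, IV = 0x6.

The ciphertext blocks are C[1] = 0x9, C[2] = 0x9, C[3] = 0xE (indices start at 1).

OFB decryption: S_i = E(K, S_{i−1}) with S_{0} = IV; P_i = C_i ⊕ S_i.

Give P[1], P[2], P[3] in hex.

P[1]: S = E(K, 0x6) = 0xB; 0x9 ⊕ 0xB = 0x2.
P[2]: S = E(K, 0xB) = 0x0; 0x9 ⊕ 0x0 = 0x9.
P[3]: S = E(K, 0x0) = 0x5; 0xE ⊕ 0x5 = 0xB.

P[1] = 0x2, P[2] = 0x9, P[3] = 0xB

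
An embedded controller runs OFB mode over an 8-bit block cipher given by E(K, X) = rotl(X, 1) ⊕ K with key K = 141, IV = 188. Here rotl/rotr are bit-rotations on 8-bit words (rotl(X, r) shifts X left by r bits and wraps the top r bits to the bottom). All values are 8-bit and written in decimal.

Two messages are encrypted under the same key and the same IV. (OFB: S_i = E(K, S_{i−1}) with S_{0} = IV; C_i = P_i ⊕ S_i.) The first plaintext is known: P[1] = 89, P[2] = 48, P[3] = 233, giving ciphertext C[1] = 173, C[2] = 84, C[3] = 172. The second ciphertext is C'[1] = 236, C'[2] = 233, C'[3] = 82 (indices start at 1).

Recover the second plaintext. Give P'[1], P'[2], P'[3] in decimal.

In OFB with a reused IV, both messages share the same keystream S_i, so C_i ⊕ C'_i = P_i ⊕ P'_i and thus P'_i = P_i ⊕ C_i ⊕ C'_i.
P'[1]: 89 ⊕ 173 ⊕ 236 = 24.
P'[2]: 48 ⊕ 84 ⊕ 233 = 141.
P'[3]: 233 ⊕ 172 ⊕ 82 = 23.

P'[1] = 24, P'[2] = 141, P'[3] = 23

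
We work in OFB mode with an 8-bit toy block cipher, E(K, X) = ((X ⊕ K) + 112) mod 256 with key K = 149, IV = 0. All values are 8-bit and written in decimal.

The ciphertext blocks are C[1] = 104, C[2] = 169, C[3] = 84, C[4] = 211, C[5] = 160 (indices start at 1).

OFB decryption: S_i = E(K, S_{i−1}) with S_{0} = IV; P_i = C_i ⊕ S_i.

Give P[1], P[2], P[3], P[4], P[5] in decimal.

P[1] = 109, P[2] = 169, P[3] = 81, P[4] = 211, P[5] = 165

P[1]: S = E(K, 0) = 5; 104 ⊕ 5 = 109.
P[2]: S = E(K, 5) = 0; 169 ⊕ 0 = 169.
P[3]: S = E(K, 0) = 5; 84 ⊕ 5 = 81.
P[4]: S = E(K, 5) = 0; 211 ⊕ 0 = 211.
P[5]: S = E(K, 0) = 5; 160 ⊕ 5 = 165.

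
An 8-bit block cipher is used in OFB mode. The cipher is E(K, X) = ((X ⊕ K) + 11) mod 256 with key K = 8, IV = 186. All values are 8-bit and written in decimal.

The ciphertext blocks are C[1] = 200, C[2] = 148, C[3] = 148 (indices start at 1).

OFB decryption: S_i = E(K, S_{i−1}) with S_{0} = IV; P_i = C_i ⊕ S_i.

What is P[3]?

P[1]: S = E(K, 186) = 189; 200 ⊕ 189 = 117.
P[2]: S = E(K, 189) = 192; 148 ⊕ 192 = 84.
P[3]: S = E(K, 192) = 211; 148 ⊕ 211 = 71.

P[3] = 71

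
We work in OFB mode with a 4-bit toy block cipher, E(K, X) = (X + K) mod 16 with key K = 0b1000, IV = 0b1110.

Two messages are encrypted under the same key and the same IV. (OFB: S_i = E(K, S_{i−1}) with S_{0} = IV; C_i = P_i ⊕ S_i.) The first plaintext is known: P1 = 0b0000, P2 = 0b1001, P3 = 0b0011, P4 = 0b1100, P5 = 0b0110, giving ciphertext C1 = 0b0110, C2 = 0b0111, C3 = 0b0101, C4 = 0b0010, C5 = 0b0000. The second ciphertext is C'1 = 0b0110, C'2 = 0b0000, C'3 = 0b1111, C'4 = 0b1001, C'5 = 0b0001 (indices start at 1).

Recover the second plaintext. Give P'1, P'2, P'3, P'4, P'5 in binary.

P'1 = 0b0000, P'2 = 0b1110, P'3 = 0b1001, P'4 = 0b0111, P'5 = 0b0111

In OFB with a reused IV, both messages share the same keystream S_i, so C_i ⊕ C'_i = P_i ⊕ P'_i and thus P'_i = P_i ⊕ C_i ⊕ C'_i.
P'1: 0b0000 ⊕ 0b0110 ⊕ 0b0110 = 0b0000.
P'2: 0b1001 ⊕ 0b0111 ⊕ 0b0000 = 0b1110.
P'3: 0b0011 ⊕ 0b0101 ⊕ 0b1111 = 0b1001.
P'4: 0b1100 ⊕ 0b0010 ⊕ 0b1001 = 0b0111.
P'5: 0b0110 ⊕ 0b0000 ⊕ 0b0001 = 0b0111.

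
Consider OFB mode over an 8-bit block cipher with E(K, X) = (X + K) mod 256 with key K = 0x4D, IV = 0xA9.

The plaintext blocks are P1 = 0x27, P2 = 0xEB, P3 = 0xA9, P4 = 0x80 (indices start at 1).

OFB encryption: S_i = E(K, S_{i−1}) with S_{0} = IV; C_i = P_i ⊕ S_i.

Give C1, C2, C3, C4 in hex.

C1 = 0xD1, C2 = 0xA8, C3 = 0x39, C4 = 0x5D

C1: S = E(K, 0xA9) = 0xF6; 0x27 ⊕ 0xF6 = 0xD1.
C2: S = E(K, 0xF6) = 0x43; 0xEB ⊕ 0x43 = 0xA8.
C3: S = E(K, 0x43) = 0x90; 0xA9 ⊕ 0x90 = 0x39.
C4: S = E(K, 0x90) = 0xDD; 0x80 ⊕ 0xDD = 0x5D.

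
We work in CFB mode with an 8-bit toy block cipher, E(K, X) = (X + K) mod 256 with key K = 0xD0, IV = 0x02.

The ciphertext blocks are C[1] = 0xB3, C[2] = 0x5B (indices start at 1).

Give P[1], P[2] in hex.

CFB decryption: P_i = C_i ⊕ E(K, C_{i−1}), with C_{0} = IV.
P[1]: E(K, 0x02) = 0xD2; 0xB3 ⊕ 0xD2 = 0x61.
P[2]: E(K, 0xB3) = 0x83; 0x5B ⊕ 0x83 = 0xD8.

P[1] = 0x61, P[2] = 0xD8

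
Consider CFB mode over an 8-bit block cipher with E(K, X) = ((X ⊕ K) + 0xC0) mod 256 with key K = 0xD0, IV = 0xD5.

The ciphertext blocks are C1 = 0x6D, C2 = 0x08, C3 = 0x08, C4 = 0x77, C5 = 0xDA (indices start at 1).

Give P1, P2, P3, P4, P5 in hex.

CFB decryption: P_i = C_i ⊕ E(K, C_{i−1}), with C_{0} = IV.
P1: E(K, 0xD5) = 0xC5; 0x6D ⊕ 0xC5 = 0xA8.
P2: E(K, 0x6D) = 0x7D; 0x08 ⊕ 0x7D = 0x75.
P3: E(K, 0x08) = 0x98; 0x08 ⊕ 0x98 = 0x90.
P4: E(K, 0x08) = 0x98; 0x77 ⊕ 0x98 = 0xEF.
P5: E(K, 0x77) = 0x67; 0xDA ⊕ 0x67 = 0xBD.

P1 = 0xA8, P2 = 0x75, P3 = 0x90, P4 = 0xEF, P5 = 0xBD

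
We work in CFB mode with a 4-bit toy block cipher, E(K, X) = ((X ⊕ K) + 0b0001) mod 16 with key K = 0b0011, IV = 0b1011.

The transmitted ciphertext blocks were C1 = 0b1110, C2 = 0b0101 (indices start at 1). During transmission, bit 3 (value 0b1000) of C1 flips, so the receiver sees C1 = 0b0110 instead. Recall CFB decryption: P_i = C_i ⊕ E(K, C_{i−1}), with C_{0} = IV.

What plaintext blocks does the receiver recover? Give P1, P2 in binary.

P1 = 0b1111, P2 = 0b0011

Only C1 changed, to 0b0110. In CFB, a change in C_i flips the same bit in P_i and garbles P_{i+1}. Decrypting the received ciphertext:
P1: E(K, 0b1011) = 0b1001; 0b0110 ⊕ 0b1001 = 0b1111.
P2: E(K, 0b0110) = 0b0110; 0b0101 ⊕ 0b0110 = 0b0011.
Blocks that differ from the original plaintext: P1, P2.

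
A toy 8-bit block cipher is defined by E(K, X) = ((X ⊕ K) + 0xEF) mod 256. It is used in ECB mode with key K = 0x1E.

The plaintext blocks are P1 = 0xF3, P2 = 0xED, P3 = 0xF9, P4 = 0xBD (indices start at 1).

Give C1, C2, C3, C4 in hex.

ECB encryption: C_i = E(K, P_i).
C1: E(K, 0xF3) = 0xDC.
C2: E(K, 0xED) = 0xE2.
C3: E(K, 0xF9) = 0xD6.
C4: E(K, 0xBD) = 0x92.

C1 = 0xDC, C2 = 0xE2, C3 = 0xD6, C4 = 0x92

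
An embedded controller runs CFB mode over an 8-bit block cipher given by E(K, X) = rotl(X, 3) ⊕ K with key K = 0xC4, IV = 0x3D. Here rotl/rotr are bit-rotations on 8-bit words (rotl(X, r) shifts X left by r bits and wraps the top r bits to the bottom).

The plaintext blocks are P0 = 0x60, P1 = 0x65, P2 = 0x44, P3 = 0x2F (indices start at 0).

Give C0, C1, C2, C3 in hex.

CFB encryption: C_i = P_i ⊕ E(K, C_{i−1}), with C_{−1} = IV.
C0: E(K, 0x3D) = 0x2D; 0x60 ⊕ 0x2D = 0x4D.
C1: E(K, 0x4D) = 0xAE; 0x65 ⊕ 0xAE = 0xCB.
C2: E(K, 0xCB) = 0x9A; 0x44 ⊕ 0x9A = 0xDE.
C3: E(K, 0xDE) = 0x32; 0x2F ⊕ 0x32 = 0x1D.

C0 = 0x4D, C1 = 0xCB, C2 = 0xDE, C3 = 0x1D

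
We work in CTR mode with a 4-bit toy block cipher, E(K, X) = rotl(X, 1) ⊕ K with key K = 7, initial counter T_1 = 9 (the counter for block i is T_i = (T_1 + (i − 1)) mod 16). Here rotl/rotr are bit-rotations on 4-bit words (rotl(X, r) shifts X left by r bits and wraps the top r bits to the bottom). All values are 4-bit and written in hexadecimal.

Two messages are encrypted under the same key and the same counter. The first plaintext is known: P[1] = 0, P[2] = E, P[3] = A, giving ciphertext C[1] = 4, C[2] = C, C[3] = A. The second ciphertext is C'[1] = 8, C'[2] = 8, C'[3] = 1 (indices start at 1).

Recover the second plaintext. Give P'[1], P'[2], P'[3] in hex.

P'[1] = C, P'[2] = A, P'[3] = 1

In CTR with a reused counter, both messages share the same keystream S_i, so C_i ⊕ C'_i = P_i ⊕ P'_i and thus P'_i = P_i ⊕ C_i ⊕ C'_i.
P'[1]: 0 ⊕ 4 ⊕ 8 = C.
P'[2]: E ⊕ C ⊕ 8 = A.
P'[3]: A ⊕ A ⊕ 1 = 1.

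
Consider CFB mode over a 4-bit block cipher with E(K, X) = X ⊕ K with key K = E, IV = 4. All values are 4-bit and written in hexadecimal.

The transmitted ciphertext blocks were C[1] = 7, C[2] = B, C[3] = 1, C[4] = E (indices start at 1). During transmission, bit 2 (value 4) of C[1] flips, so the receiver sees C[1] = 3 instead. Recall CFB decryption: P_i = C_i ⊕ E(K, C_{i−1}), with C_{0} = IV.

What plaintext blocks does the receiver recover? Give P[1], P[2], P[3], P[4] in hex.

Only C[1] changed, to 3. In CFB, a change in C_i flips the same bit in P_i and garbles P_{i+1}. Decrypting the received ciphertext:
P[1]: E(K, 4) = A; 3 ⊕ A = 9.
P[2]: E(K, 3) = D; B ⊕ D = 6.
P[3]: E(K, B) = 5; 1 ⊕ 5 = 4.
P[4]: E(K, 1) = F; E ⊕ F = 1.
Blocks that differ from the original plaintext: P[1], P[2].

P[1] = 9, P[2] = 6, P[3] = 4, P[4] = 1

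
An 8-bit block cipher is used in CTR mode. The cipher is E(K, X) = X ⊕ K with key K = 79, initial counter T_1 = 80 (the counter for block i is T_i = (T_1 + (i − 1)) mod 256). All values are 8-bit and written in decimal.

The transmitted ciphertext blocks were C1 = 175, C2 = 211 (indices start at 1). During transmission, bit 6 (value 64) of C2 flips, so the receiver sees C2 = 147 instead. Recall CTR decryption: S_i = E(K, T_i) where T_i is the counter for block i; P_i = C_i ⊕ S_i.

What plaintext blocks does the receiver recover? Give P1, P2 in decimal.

Only C2 changed, to 147. In CTR, a change in C_i flips the same bit in P_i only; the keystream is unaffected. Decrypting the received ciphertext:
P1: T = 80, S = E(K, T) = 31; 175 ⊕ 31 = 176.
P2: T = 81, S = E(K, T) = 30; 147 ⊕ 30 = 141.
Blocks that differ from the original plaintext: P2.

P1 = 176, P2 = 141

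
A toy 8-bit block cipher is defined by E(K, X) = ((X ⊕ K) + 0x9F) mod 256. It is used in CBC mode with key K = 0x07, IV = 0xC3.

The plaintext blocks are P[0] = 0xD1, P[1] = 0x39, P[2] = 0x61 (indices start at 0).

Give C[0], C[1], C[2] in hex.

CBC encryption: C_i = E(K, P_i ⊕ C_{i−1}), with C_{−1} = IV.
C[0]: P[0] ⊕ 0xC3 = 0x12; E(K, 0x12) = 0xB4.
C[1]: P[1] ⊕ 0xB4 = 0x8D; E(K, 0x8D) = 0x29.
C[2]: P[2] ⊕ 0x29 = 0x48; E(K, 0x48) = 0xEE.

C[0] = 0xB4, C[1] = 0x29, C[2] = 0xEE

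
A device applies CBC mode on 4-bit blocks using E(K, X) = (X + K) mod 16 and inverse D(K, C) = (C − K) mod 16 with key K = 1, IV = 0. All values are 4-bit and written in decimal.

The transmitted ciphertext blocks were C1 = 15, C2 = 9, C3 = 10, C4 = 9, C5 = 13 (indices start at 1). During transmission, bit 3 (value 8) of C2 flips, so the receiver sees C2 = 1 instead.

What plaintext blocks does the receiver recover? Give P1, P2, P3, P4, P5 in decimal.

CBC decryption: P_i = D(K, C_i) ⊕ C_{i−1}, with C_{0} = IV.
Only C2 changed, to 1. In CBC, a change in C_i garbles P_i and flips the same bit in P_{i+1}. Decrypting the received ciphertext:
P1: D(K, 15) = 14; 14 ⊕ 0 = 14.
P2: D(K, 1) = 0; 0 ⊕ 15 = 15.
P3: D(K, 10) = 9; 9 ⊕ 1 = 8.
P4: D(K, 9) = 8; 8 ⊕ 10 = 2.
P5: D(K, 13) = 12; 12 ⊕ 9 = 5.
Blocks that differ from the original plaintext: P2, P3.

P1 = 14, P2 = 15, P3 = 8, P4 = 2, P5 = 5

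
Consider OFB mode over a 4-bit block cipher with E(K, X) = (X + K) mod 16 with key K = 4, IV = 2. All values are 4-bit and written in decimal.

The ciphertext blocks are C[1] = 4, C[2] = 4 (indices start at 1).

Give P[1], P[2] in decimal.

P[1] = 2, P[2] = 14

OFB decryption: S_i = E(K, S_{i−1}) with S_{0} = IV; P_i = C_i ⊕ S_i.
P[1]: S = E(K, 2) = 6; 4 ⊕ 6 = 2.
P[2]: S = E(K, 6) = 10; 4 ⊕ 10 = 14.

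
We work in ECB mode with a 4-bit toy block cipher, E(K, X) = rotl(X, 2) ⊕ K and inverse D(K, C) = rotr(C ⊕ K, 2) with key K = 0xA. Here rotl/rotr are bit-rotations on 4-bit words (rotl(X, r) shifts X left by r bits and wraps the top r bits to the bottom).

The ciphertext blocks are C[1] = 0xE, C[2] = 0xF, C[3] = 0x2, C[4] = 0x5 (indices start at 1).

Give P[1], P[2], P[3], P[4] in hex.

P[1] = 0x1, P[2] = 0x5, P[3] = 0x2, P[4] = 0xF

ECB decryption: P_i = D(K, C_i).
P[1]: D(K, 0xE) = 0x1.
P[2]: D(K, 0xF) = 0x5.
P[3]: D(K, 0x2) = 0x2.
P[4]: D(K, 0x5) = 0xF.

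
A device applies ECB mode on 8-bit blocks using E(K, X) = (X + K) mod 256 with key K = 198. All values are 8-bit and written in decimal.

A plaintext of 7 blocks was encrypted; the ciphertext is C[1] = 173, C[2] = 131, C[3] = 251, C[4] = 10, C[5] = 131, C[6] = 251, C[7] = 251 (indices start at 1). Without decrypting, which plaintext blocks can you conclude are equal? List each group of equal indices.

ECB encrypts each block independently with the same key, so equal ciphertext blocks imply equal plaintext blocks.
C[2] = C[5] = 131, so P[2] = P[5].
C[3] = C[6] = C[7] = 251, so P[3] = P[6] = P[7].

P[2] = P[5]; P[3] = P[6] = P[7]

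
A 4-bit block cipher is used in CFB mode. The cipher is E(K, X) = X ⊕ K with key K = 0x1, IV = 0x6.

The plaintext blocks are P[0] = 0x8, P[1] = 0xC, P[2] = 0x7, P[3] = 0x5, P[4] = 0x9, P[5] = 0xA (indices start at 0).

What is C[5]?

C[5] = 0x3

CFB encryption: C_i = P_i ⊕ E(K, C_{i−1}), with C_{−1} = IV.
C[0]: E(K, 0x6) = 0x7; 0x8 ⊕ 0x7 = 0xF.
C[1]: E(K, 0xF) = 0xE; 0xC ⊕ 0xE = 0x2.
C[2]: E(K, 0x2) = 0x3; 0x7 ⊕ 0x3 = 0x4.
C[3]: E(K, 0x4) = 0x5; 0x5 ⊕ 0x5 = 0x0.
C[4]: E(K, 0x0) = 0x1; 0x9 ⊕ 0x1 = 0x8.
C[5]: E(K, 0x8) = 0x9; 0xA ⊕ 0x9 = 0x3.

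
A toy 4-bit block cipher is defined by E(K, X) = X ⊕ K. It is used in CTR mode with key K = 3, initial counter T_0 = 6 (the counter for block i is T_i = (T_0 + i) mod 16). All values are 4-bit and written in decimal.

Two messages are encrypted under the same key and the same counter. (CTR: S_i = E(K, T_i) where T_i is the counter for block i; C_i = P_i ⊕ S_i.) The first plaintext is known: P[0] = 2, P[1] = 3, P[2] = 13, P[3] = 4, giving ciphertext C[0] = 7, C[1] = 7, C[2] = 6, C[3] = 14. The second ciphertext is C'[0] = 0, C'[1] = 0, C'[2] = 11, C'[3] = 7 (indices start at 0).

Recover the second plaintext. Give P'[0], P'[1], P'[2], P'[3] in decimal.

P'[0] = 5, P'[1] = 4, P'[2] = 0, P'[3] = 13

In CTR with a reused counter, both messages share the same keystream S_i, so C_i ⊕ C'_i = P_i ⊕ P'_i and thus P'_i = P_i ⊕ C_i ⊕ C'_i.
P'[0]: 2 ⊕ 7 ⊕ 0 = 5.
P'[1]: 3 ⊕ 7 ⊕ 0 = 4.
P'[2]: 13 ⊕ 6 ⊕ 11 = 0.
P'[3]: 4 ⊕ 14 ⊕ 7 = 13.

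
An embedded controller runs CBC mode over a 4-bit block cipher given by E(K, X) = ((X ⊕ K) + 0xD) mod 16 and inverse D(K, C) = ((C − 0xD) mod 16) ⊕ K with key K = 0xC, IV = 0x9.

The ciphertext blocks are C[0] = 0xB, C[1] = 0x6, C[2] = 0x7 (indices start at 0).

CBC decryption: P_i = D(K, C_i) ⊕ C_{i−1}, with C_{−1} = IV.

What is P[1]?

P[1] = 0xE

P[1]: D(K, 0x6) = 0x5; 0x5 ⊕ 0xB = 0xE.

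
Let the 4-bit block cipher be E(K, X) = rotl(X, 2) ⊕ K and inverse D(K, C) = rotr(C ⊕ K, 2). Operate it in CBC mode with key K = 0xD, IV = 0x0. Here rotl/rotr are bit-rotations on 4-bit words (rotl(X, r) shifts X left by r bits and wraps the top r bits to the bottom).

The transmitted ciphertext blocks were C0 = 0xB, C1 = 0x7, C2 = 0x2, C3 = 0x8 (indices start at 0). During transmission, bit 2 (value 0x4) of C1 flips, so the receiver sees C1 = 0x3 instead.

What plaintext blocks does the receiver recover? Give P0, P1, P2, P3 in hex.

CBC decryption: P_i = D(K, C_i) ⊕ C_{i−1}, with C_{−1} = IV.
Only C1 changed, to 0x3. In CBC, a change in C_i garbles P_i and flips the same bit in P_{i+1}. Decrypting the received ciphertext:
P0: D(K, 0xB) = 0x9; 0x9 ⊕ 0x0 = 0x9.
P1: D(K, 0x3) = 0xB; 0xB ⊕ 0xB = 0x0.
P2: D(K, 0x2) = 0xF; 0xF ⊕ 0x3 = 0xC.
P3: D(K, 0x8) = 0x5; 0x5 ⊕ 0x2 = 0x7.
Blocks that differ from the original plaintext: P1, P2.

P0 = 0x9, P1 = 0x0, P2 = 0xC, P3 = 0x7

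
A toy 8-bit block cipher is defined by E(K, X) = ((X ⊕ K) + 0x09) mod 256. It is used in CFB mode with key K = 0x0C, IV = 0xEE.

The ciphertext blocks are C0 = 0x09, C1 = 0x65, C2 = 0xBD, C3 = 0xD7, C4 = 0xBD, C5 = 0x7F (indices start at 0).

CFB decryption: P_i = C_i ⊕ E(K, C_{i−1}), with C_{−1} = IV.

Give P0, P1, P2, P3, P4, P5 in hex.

P0: E(K, 0xEE) = 0xEB; 0x09 ⊕ 0xEB = 0xE2.
P1: E(K, 0x09) = 0x0E; 0x65 ⊕ 0x0E = 0x6B.
P2: E(K, 0x65) = 0x72; 0xBD ⊕ 0x72 = 0xCF.
P3: E(K, 0xBD) = 0xBA; 0xD7 ⊕ 0xBA = 0x6D.
P4: E(K, 0xD7) = 0xE4; 0xBD ⊕ 0xE4 = 0x59.
P5: E(K, 0xBD) = 0xBA; 0x7F ⊕ 0xBA = 0xC5.

P0 = 0xE2, P1 = 0x6B, P2 = 0xCF, P3 = 0x6D, P4 = 0x59, P5 = 0xC5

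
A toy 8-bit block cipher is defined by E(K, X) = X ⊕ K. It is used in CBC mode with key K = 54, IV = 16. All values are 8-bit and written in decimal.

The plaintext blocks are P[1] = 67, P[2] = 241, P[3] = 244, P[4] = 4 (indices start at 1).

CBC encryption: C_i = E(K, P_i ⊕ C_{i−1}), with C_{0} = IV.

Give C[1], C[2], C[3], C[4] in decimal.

C[1]: P[1] ⊕ 16 = 83; E(K, 83) = 101.
C[2]: P[2] ⊕ 101 = 148; E(K, 148) = 162.
C[3]: P[3] ⊕ 162 = 86; E(K, 86) = 96.
C[4]: P[4] ⊕ 96 = 100; E(K, 100) = 82.

C[1] = 101, C[2] = 162, C[3] = 96, C[4] = 82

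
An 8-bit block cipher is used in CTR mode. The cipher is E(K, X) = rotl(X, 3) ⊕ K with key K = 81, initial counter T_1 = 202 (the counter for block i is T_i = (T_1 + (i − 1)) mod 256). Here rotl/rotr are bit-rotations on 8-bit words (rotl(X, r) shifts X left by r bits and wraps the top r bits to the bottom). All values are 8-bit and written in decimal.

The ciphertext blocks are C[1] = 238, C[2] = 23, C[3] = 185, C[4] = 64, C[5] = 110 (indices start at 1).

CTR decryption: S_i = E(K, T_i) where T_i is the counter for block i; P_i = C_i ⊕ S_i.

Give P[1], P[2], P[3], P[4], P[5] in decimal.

P[1]: T = 202, S = E(K, T) = 7; 238 ⊕ 7 = 233.
P[2]: T = 203, S = E(K, T) = 15; 23 ⊕ 15 = 24.
P[3]: T = 204, S = E(K, T) = 55; 185 ⊕ 55 = 142.
P[4]: T = 205, S = E(K, T) = 63; 64 ⊕ 63 = 127.
P[5]: T = 206, S = E(K, T) = 39; 110 ⊕ 39 = 73.

P[1] = 233, P[2] = 24, P[3] = 142, P[4] = 127, P[5] = 73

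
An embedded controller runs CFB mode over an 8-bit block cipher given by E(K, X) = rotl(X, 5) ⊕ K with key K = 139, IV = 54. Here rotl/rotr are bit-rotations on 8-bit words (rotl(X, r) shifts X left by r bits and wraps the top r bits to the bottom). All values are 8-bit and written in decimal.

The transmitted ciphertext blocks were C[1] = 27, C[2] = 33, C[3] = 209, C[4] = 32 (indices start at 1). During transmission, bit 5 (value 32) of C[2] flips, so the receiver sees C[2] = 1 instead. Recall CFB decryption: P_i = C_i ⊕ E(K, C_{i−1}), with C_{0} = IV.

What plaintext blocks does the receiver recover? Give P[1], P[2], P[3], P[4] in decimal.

Only C[2] changed, to 1. In CFB, a change in C_i flips the same bit in P_i and garbles P_{i+1}. Decrypting the received ciphertext:
P[1]: E(K, 54) = 77; 27 ⊕ 77 = 86.
P[2]: E(K, 27) = 232; 1 ⊕ 232 = 233.
P[3]: E(K, 1) = 171; 209 ⊕ 171 = 122.
P[4]: E(K, 209) = 177; 32 ⊕ 177 = 145.
Blocks that differ from the original plaintext: P[2], P[3].

P[1] = 86, P[2] = 233, P[3] = 122, P[4] = 145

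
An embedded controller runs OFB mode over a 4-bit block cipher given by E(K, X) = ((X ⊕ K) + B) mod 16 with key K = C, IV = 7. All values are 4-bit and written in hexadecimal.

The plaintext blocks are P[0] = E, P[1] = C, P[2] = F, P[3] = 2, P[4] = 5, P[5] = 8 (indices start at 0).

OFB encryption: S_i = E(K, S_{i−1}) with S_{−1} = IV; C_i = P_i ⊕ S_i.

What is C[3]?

C[3] = 1

C[0]: S = E(K, 7) = 6; E ⊕ 6 = 8.
C[1]: S = E(K, 6) = 5; C ⊕ 5 = 9.
C[2]: S = E(K, 5) = 4; F ⊕ 4 = B.
C[3]: S = E(K, 4) = 3; 2 ⊕ 3 = 1.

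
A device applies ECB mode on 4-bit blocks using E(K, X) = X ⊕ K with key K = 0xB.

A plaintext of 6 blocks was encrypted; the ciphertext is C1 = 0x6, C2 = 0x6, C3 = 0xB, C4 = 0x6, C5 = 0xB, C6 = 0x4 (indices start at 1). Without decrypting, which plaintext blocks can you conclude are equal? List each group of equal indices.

P1 = P2 = P4; P3 = P5

ECB encrypts each block independently with the same key, so equal ciphertext blocks imply equal plaintext blocks.
C1 = C2 = C4 = 0x6, so P1 = P2 = P4.
C3 = C5 = 0xB, so P3 = P5.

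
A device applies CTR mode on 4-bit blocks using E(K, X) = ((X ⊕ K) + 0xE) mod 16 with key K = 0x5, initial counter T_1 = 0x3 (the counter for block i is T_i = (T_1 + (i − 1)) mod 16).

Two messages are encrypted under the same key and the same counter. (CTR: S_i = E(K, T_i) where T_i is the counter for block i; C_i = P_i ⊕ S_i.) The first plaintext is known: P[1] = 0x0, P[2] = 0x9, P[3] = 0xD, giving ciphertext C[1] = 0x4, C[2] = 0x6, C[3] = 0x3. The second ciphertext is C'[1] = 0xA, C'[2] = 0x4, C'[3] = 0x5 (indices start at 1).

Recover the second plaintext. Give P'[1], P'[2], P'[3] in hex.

P'[1] = 0xE, P'[2] = 0xB, P'[3] = 0xB

In CTR with a reused counter, both messages share the same keystream S_i, so C_i ⊕ C'_i = P_i ⊕ P'_i and thus P'_i = P_i ⊕ C_i ⊕ C'_i.
P'[1]: 0x0 ⊕ 0x4 ⊕ 0xA = 0xE.
P'[2]: 0x9 ⊕ 0x6 ⊕ 0x4 = 0xB.
P'[3]: 0xD ⊕ 0x3 ⊕ 0x5 = 0xB.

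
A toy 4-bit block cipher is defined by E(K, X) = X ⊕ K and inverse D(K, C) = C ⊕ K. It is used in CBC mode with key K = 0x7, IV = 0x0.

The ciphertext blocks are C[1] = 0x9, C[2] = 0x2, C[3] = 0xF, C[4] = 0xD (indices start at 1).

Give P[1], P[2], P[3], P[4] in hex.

CBC decryption: P_i = D(K, C_i) ⊕ C_{i−1}, with C_{0} = IV.
P[1]: D(K, 0x9) = 0xE; 0xE ⊕ 0x0 = 0xE.
P[2]: D(K, 0x2) = 0x5; 0x5 ⊕ 0x9 = 0xC.
P[3]: D(K, 0xF) = 0x8; 0x8 ⊕ 0x2 = 0xA.
P[4]: D(K, 0xD) = 0xA; 0xA ⊕ 0xF = 0x5.

P[1] = 0xE, P[2] = 0xC, P[3] = 0xA, P[4] = 0x5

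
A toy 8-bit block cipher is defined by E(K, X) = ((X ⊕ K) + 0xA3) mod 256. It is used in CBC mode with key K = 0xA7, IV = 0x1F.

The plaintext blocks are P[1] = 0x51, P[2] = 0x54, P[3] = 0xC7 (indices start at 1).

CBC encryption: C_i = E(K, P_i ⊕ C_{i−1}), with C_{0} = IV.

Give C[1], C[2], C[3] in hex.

C[1]: P[1] ⊕ 0x1F = 0x4E; E(K, 0x4E) = 0x8C.
C[2]: P[2] ⊕ 0x8C = 0xD8; E(K, 0xD8) = 0x22.
C[3]: P[3] ⊕ 0x22 = 0xE5; E(K, 0xE5) = 0xE5.

C[1] = 0x8C, C[2] = 0x22, C[3] = 0xE5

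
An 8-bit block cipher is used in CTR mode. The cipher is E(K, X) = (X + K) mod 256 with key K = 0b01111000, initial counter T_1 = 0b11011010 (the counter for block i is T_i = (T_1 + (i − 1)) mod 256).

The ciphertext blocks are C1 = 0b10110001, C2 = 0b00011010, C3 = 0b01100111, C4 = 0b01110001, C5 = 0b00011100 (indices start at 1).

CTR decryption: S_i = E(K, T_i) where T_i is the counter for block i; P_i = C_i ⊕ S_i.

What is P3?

P3 = 0b00110011

P3: T = 0b11011100, S = E(K, T) = 0b01010100; 0b01100111 ⊕ 0b01010100 = 0b00110011.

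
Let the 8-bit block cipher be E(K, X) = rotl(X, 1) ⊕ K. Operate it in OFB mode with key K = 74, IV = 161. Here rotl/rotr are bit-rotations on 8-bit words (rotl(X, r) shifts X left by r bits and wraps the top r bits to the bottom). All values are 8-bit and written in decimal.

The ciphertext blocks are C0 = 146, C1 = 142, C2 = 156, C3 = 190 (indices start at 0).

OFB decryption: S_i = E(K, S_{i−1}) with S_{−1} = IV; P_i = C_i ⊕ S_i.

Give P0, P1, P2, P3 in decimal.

P0: S = E(K, 161) = 9; 146 ⊕ 9 = 155.
P1: S = E(K, 9) = 88; 142 ⊕ 88 = 214.
P2: S = E(K, 88) = 250; 156 ⊕ 250 = 102.
P3: S = E(K, 250) = 191; 190 ⊕ 191 = 1.

P0 = 155, P1 = 214, P2 = 102, P3 = 1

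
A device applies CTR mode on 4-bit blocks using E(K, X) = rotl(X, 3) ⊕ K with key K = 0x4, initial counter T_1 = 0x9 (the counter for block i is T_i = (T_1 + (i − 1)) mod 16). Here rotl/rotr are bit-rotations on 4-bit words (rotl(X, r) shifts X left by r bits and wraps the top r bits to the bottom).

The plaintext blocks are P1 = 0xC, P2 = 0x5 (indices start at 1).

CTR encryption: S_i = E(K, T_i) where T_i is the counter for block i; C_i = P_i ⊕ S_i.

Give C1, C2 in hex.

C1 = 0x4, C2 = 0x4

C1: T = 0x9, S = E(K, T) = 0x8; 0xC ⊕ 0x8 = 0x4.
C2: T = 0xA, S = E(K, T) = 0x1; 0x5 ⊕ 0x1 = 0x4.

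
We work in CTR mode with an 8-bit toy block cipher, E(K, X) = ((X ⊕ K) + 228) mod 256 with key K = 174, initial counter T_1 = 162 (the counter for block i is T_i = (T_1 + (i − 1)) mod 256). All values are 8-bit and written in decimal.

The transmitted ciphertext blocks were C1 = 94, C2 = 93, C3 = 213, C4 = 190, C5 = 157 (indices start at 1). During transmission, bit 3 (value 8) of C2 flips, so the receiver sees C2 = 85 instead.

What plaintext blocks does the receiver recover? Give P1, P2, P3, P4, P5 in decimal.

P1 = 174, P2 = 164, P3 = 59, P4 = 81, P5 = 113

CTR decryption: S_i = E(K, T_i) where T_i is the counter for block i; P_i = C_i ⊕ S_i.
Only C2 changed, to 85. In CTR, a change in C_i flips the same bit in P_i only; the keystream is unaffected. Decrypting the received ciphertext:
P1: T = 162, S = E(K, T) = 240; 94 ⊕ 240 = 174.
P2: T = 163, S = E(K, T) = 241; 85 ⊕ 241 = 164.
P3: T = 164, S = E(K, T) = 238; 213 ⊕ 238 = 59.
P4: T = 165, S = E(K, T) = 239; 190 ⊕ 239 = 81.
P5: T = 166, S = E(K, T) = 236; 157 ⊕ 236 = 113.
Blocks that differ from the original plaintext: P2.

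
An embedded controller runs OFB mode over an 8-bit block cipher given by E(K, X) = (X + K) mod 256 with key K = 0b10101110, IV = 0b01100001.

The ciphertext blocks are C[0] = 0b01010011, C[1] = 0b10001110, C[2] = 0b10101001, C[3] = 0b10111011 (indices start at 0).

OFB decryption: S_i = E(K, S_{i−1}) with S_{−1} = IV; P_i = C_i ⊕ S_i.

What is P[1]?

P[1] = 0b00110011

P[0]: S = E(K, 0b01100001) = 0b00001111; 0b01010011 ⊕ 0b00001111 = 0b01011100.
P[1]: S = E(K, 0b00001111) = 0b10111101; 0b10001110 ⊕ 0b10111101 = 0b00110011.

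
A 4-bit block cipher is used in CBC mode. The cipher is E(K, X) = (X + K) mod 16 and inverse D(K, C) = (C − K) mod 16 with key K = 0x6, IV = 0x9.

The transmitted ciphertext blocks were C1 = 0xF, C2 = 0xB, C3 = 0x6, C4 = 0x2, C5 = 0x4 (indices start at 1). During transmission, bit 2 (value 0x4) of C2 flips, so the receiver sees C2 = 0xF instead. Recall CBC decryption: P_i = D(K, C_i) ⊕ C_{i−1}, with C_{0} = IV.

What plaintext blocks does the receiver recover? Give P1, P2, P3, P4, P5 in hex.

Only C2 changed, to 0xF. In CBC, a change in C_i garbles P_i and flips the same bit in P_{i+1}. Decrypting the received ciphertext:
P1: D(K, 0xF) = 0x9; 0x9 ⊕ 0x9 = 0x0.
P2: D(K, 0xF) = 0x9; 0x9 ⊕ 0xF = 0x6.
P3: D(K, 0x6) = 0x0; 0x0 ⊕ 0xF = 0xF.
P4: D(K, 0x2) = 0xC; 0xC ⊕ 0x6 = 0xA.
P5: D(K, 0x4) = 0xE; 0xE ⊕ 0x2 = 0xC.
Blocks that differ from the original plaintext: P2, P3.

P1 = 0x0, P2 = 0x6, P3 = 0xF, P4 = 0xA, P5 = 0xC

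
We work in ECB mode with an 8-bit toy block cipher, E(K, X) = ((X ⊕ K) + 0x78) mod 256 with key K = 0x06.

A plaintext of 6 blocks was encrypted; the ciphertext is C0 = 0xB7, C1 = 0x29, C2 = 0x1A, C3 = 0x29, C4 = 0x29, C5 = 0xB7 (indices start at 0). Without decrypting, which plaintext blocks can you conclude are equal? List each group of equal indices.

ECB encrypts each block independently with the same key, so equal ciphertext blocks imply equal plaintext blocks.
C0 = C5 = 0xB7, so P0 = P5.
C1 = C3 = C4 = 0x29, so P1 = P3 = P4.

P0 = P5; P1 = P3 = P4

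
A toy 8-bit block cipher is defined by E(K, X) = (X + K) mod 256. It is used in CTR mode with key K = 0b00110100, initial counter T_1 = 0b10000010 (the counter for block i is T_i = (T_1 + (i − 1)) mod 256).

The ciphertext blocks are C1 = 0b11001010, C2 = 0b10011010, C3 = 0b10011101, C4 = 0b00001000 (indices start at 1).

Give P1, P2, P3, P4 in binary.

P1 = 0b01111100, P2 = 0b00101101, P3 = 0b00100101, P4 = 0b10110001

CTR decryption: S_i = E(K, T_i) where T_i is the counter for block i; P_i = C_i ⊕ S_i.
P1: T = 0b10000010, S = E(K, T) = 0b10110110; 0b11001010 ⊕ 0b10110110 = 0b01111100.
P2: T = 0b10000011, S = E(K, T) = 0b10110111; 0b10011010 ⊕ 0b10110111 = 0b00101101.
P3: T = 0b10000100, S = E(K, T) = 0b10111000; 0b10011101 ⊕ 0b10111000 = 0b00100101.
P4: T = 0b10000101, S = E(K, T) = 0b10111001; 0b00001000 ⊕ 0b10111001 = 0b10110001.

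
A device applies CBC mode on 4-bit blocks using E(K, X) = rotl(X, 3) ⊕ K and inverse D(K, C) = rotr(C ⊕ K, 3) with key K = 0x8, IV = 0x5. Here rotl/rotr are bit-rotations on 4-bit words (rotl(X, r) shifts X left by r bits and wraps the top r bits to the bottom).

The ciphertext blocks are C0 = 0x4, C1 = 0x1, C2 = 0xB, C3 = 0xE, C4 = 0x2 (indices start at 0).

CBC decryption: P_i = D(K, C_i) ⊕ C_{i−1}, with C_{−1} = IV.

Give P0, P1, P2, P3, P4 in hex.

P0 = 0xC, P1 = 0x7, P2 = 0x7, P3 = 0x7, P4 = 0xB

P0: D(K, 0x4) = 0x9; 0x9 ⊕ 0x5 = 0xC.
P1: D(K, 0x1) = 0x3; 0x3 ⊕ 0x4 = 0x7.
P2: D(K, 0xB) = 0x6; 0x6 ⊕ 0x1 = 0x7.
P3: D(K, 0xE) = 0xC; 0xC ⊕ 0xB = 0x7.
P4: D(K, 0x2) = 0x5; 0x5 ⊕ 0xE = 0xB.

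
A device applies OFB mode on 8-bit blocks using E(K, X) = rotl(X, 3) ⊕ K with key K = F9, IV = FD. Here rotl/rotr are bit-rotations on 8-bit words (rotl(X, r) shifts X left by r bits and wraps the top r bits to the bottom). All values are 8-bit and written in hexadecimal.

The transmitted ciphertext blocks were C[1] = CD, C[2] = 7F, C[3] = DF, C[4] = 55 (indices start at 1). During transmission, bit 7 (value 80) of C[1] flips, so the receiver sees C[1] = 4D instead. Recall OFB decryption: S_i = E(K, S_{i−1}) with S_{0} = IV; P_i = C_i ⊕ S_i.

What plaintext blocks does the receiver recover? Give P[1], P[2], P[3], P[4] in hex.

P[1] = 5B, P[2] = 36, P[3] = 6C, P[4] = 31

Only C[1] changed, to 4D. In OFB, a change in C_i flips the same bit in P_i only; the keystream is unaffected. Decrypting the received ciphertext:
P[1]: S = E(K, FD) = 16; 4D ⊕ 16 = 5B.
P[2]: S = E(K, 16) = 49; 7F ⊕ 49 = 36.
P[3]: S = E(K, 49) = B3; DF ⊕ B3 = 6C.
P[4]: S = E(K, B3) = 64; 55 ⊕ 64 = 31.
Blocks that differ from the original plaintext: P[1].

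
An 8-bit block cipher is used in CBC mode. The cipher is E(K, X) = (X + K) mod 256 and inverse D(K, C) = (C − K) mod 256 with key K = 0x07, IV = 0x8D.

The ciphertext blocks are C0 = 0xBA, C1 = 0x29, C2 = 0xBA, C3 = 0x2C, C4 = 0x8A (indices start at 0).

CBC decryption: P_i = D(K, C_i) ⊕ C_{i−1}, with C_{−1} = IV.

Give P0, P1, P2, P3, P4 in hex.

P0 = 0x3E, P1 = 0x98, P2 = 0x9A, P3 = 0x9F, P4 = 0xAF

P0: D(K, 0xBA) = 0xB3; 0xB3 ⊕ 0x8D = 0x3E.
P1: D(K, 0x29) = 0x22; 0x22 ⊕ 0xBA = 0x98.
P2: D(K, 0xBA) = 0xB3; 0xB3 ⊕ 0x29 = 0x9A.
P3: D(K, 0x2C) = 0x25; 0x25 ⊕ 0xBA = 0x9F.
P4: D(K, 0x8A) = 0x83; 0x83 ⊕ 0x2C = 0xAF.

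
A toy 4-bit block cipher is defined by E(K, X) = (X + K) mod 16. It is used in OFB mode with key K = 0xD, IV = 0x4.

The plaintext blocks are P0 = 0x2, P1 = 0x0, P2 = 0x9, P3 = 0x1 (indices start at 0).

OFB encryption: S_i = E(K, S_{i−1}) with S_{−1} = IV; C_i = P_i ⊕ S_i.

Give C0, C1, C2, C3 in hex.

C0: S = E(K, 0x4) = 0x1; 0x2 ⊕ 0x1 = 0x3.
C1: S = E(K, 0x1) = 0xE; 0x0 ⊕ 0xE = 0xE.
C2: S = E(K, 0xE) = 0xB; 0x9 ⊕ 0xB = 0x2.
C3: S = E(K, 0xB) = 0x8; 0x1 ⊕ 0x8 = 0x9.

C0 = 0x3, C1 = 0xE, C2 = 0x2, C3 = 0x9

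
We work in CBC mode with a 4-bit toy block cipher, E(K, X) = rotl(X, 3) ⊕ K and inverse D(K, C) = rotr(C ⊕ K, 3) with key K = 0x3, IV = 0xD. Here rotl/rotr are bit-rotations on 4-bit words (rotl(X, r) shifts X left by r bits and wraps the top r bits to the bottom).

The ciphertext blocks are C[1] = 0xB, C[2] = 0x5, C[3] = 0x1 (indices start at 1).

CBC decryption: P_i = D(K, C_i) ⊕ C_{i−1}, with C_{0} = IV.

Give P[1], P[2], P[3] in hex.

P[1]: D(K, 0xB) = 0x1; 0x1 ⊕ 0xD = 0xC.
P[2]: D(K, 0x5) = 0xC; 0xC ⊕ 0xB = 0x7.
P[3]: D(K, 0x1) = 0x4; 0x4 ⊕ 0x5 = 0x1.

P[1] = 0xC, P[2] = 0x7, P[3] = 0x1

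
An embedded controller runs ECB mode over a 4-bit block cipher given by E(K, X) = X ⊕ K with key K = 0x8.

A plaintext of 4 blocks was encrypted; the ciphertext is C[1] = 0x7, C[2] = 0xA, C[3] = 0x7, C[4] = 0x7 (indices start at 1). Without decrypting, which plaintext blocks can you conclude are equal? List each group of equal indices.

ECB encrypts each block independently with the same key, so equal ciphertext blocks imply equal plaintext blocks.
C[1] = C[3] = C[4] = 0x7, so P[1] = P[3] = P[4].

P[1] = P[3] = P[4]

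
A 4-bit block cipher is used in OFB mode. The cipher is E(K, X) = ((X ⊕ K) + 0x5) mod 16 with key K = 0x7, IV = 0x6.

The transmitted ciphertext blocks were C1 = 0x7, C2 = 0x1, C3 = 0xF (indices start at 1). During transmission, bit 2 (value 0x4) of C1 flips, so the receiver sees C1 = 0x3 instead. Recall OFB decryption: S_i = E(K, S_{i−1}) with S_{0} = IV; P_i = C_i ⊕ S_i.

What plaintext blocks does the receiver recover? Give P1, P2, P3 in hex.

Only C1 changed, to 0x3. In OFB, a change in C_i flips the same bit in P_i only; the keystream is unaffected. Decrypting the received ciphertext:
P1: S = E(K, 0x6) = 0x6; 0x3 ⊕ 0x6 = 0x5.
P2: S = E(K, 0x6) = 0x6; 0x1 ⊕ 0x6 = 0x7.
P3: S = E(K, 0x6) = 0x6; 0xF ⊕ 0x6 = 0x9.
Blocks that differ from the original plaintext: P1.

P1 = 0x5, P2 = 0x7, P3 = 0x9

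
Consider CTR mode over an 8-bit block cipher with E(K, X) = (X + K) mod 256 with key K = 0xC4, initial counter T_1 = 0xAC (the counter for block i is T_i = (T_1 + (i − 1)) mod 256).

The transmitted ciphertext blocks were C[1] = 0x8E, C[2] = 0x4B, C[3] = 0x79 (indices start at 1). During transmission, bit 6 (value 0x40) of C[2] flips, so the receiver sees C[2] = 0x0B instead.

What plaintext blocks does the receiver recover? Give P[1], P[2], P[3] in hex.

CTR decryption: S_i = E(K, T_i) where T_i is the counter for block i; P_i = C_i ⊕ S_i.
Only C[2] changed, to 0x0B. In CTR, a change in C_i flips the same bit in P_i only; the keystream is unaffected. Decrypting the received ciphertext:
P[1]: T = 0xAC, S = E(K, T) = 0x70; 0x8E ⊕ 0x70 = 0xFE.
P[2]: T = 0xAD, S = E(K, T) = 0x71; 0x0B ⊕ 0x71 = 0x7A.
P[3]: T = 0xAE, S = E(K, T) = 0x72; 0x79 ⊕ 0x72 = 0x0B.
Blocks that differ from the original plaintext: P[2].

P[1] = 0xFE, P[2] = 0x7A, P[3] = 0x0B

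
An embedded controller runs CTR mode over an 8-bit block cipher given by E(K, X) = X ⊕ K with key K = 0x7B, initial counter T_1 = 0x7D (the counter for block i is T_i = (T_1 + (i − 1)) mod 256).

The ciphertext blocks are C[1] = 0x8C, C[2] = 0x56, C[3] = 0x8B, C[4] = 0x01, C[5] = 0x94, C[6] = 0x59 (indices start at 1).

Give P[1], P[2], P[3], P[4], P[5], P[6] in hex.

P[1] = 0x8A, P[2] = 0x53, P[3] = 0x8F, P[4] = 0xFA, P[5] = 0x6E, P[6] = 0xA0

CTR decryption: S_i = E(K, T_i) where T_i is the counter for block i; P_i = C_i ⊕ S_i.
P[1]: T = 0x7D, S = E(K, T) = 0x06; 0x8C ⊕ 0x06 = 0x8A.
P[2]: T = 0x7E, S = E(K, T) = 0x05; 0x56 ⊕ 0x05 = 0x53.
P[3]: T = 0x7F, S = E(K, T) = 0x04; 0x8B ⊕ 0x04 = 0x8F.
P[4]: T = 0x80, S = E(K, T) = 0xFB; 0x01 ⊕ 0xFB = 0xFA.
P[5]: T = 0x81, S = E(K, T) = 0xFA; 0x94 ⊕ 0xFA = 0x6E.
P[6]: T = 0x82, S = E(K, T) = 0xF9; 0x59 ⊕ 0xF9 = 0xA0.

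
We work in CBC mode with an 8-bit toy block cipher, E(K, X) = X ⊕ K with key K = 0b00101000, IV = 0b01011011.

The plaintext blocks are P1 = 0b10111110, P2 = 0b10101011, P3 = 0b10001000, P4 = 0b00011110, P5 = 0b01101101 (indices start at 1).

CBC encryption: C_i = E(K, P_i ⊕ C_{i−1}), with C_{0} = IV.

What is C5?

C5 = 0b10011101

C1: P1 ⊕ 0b01011011 = 0b11100101; E(K, 0b11100101) = 0b11001101.
C2: P2 ⊕ 0b11001101 = 0b01100110; E(K, 0b01100110) = 0b01001110.
C3: P3 ⊕ 0b01001110 = 0b11000110; E(K, 0b11000110) = 0b11101110.
C4: P4 ⊕ 0b11101110 = 0b11110000; E(K, 0b11110000) = 0b11011000.
C5: P5 ⊕ 0b11011000 = 0b10110101; E(K, 0b10110101) = 0b10011101.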